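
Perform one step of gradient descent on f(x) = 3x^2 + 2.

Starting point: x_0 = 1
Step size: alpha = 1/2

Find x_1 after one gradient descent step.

f(x) = 3x^2 + 2
f'(x) = 6x + 0
f'(1) = 6*1 + (0) = 6
x_1 = x_0 - alpha * f'(x_0) = 1 - 1/2 * 6 = -2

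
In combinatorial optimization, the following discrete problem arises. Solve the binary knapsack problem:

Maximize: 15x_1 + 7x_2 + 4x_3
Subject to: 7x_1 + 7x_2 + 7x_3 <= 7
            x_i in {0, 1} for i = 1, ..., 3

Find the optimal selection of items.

Items: item 1 (v=15, w=7), item 2 (v=7, w=7), item 3 (v=4, w=7)
Capacity: 7
Checking all 8 subsets (w = total weight, v = total value):
  {}: w = 0, v = 0
  {1}: w = 7, v = 15
  {2}: w = 7, v = 7
  {3}: w = 7, v = 4
  {1, 2}: w = 14 > 7, infeasible
  {1, 3}: w = 14 > 7, infeasible
  {2, 3}: w = 14 > 7, infeasible
  {1, 2, 3}: w = 21 > 7, infeasible
Best feasible subset: items [1]
Total weight: 7 <= 7, total value: 15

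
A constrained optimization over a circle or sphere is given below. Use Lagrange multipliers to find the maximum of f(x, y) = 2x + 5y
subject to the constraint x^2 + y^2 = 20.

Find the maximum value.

Set up Lagrange conditions: grad f = lambda * grad g
  2 = 2*lambda*x
  5 = 2*lambda*y
From these: x/y = 2/5, so x = 2t, y = 5t for some t.
Substitute into constraint: (2t)^2 + (5t)^2 = 20
  t^2 * 29 = 20
  t = sqrt(20/29)
Maximum = 2*x + 5*y = (2^2 + 5^2)*t = 29 * sqrt(20/29) = sqrt(580)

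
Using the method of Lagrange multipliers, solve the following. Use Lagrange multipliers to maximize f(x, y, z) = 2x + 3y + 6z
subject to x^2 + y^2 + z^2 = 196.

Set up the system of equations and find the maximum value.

Lagrange conditions: 2 = 2*lambda*x, 3 = 2*lambda*y, 6 = 2*lambda*z
So x:2 = y:3 = z:6, i.e. x = 2t, y = 3t, z = 6t
Constraint: t^2*(2^2 + 3^2 + 6^2) = 196
  t^2 * 49 = 196  =>  t = sqrt(4)
Maximum = 2*2t + 3*3t + 6*6t = 49*sqrt(4) = 98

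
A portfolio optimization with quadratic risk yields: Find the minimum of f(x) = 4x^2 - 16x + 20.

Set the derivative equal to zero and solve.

f(x) = 4x^2 - 16x + 20
f'(x) = 8x + (-16) = 0
x = 16/8 = 2
f(2) = 4
Since f''(x) = 8 > 0, this is a minimum.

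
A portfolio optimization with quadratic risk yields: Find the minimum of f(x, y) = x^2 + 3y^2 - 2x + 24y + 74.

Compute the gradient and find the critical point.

f(x,y) = x^2 + 3y^2 - 2x + 24y + 74
df/dx = 2x + (-2) = 0  =>  x = 1
df/dy = 6y + (24) = 0  =>  y = -4
f(1, -4) = 1*(1)^2 + 3*(-4)^2 + -2*(1) + 24*(-4) + 74 = 25
Hessian is diagonal with entries 2, 6 > 0, so this is a minimum.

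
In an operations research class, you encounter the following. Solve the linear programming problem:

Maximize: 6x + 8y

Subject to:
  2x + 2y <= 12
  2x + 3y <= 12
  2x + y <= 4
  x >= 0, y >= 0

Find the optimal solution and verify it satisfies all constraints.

Feasible vertices: (0, 0), (0, 4), (2, 0)
Objective 6x + 8y at each vertex:
  (0, 0): 0
  (0, 4): 32
  (2, 0): 12
Maximum is 32 at (0, 4).
Verify constraints at (x, y) = (0, 4):
  2*0 + 2*4 = 8 <= 12
  2*0 + 3*4 = 12 <= 12 (active)
  2*0 + 1*4 = 4 <= 4 (active)
  x = 0 >= 0, y = 4 >= 0. All constraints satisfied.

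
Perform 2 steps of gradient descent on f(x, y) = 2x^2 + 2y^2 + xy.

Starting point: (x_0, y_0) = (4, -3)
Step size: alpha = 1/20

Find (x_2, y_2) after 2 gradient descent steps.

f(x,y) = 2x^2 + 2y^2 + xy
grad_x = 4x + 1y, grad_y = 4y + 1x
Step 1: grad = (13, -8), (67/20, -13/5)
Step 2: grad = (54/5, -141/20), (281/100, -899/400)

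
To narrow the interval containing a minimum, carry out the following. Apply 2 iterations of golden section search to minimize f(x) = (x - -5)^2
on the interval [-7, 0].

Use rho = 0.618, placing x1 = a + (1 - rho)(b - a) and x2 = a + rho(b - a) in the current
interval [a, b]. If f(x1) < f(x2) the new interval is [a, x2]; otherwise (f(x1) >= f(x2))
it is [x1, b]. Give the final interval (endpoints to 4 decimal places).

Golden section search for min of f(x) = (x - -5)^2 on [-7, 0].
Each step: x1 = a + (1 - rho)(b - a), x2 = a + rho(b - a); if f(x1) < f(x2) keep [a, x2], otherwise keep [x1, b].
Step 1: [-7.0000, 0.0000], x1=-4.3260 (f=0.4543), x2=-2.6740 (f=5.4103); f(x1) < f(x2) => keep [-7.0000, -2.6740]
Step 2: [-7.0000, -2.6740], x1=-5.3475 (f=0.1207), x2=-4.3265 (f=0.4536); f(x1) < f(x2) => keep [-7.0000, -4.3265]
Final interval: [-7.0000, -4.3265]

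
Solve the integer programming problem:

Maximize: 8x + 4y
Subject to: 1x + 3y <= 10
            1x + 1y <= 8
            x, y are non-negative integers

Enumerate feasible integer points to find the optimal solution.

Constraint 1: 1x + 3y <= 10
Constraint 2: 1x + 1y <= 8
Feasible x range (need y >= 0): 0 <= x <= min(10/1, 8/1) => x in {0, ..., 8}.
Enumerate feasible integer points row by row (the coefficient of y is 4 > 0, so for each x the largest feasible y gives the best value):
  x = 0: y <= min((10 - 1*0)/3, (8 - 1*0)/1) => y in {0, ..., 3}; best 8*0 + 4*3 = 12
  x = 1: y <= min((10 - 1*1)/3, (8 - 1*1)/1) => y in {0, ..., 3}; best 8*1 + 4*3 = 20
  x = 2: y <= min((10 - 1*2)/3, (8 - 1*2)/1) => y in {0, ..., 2}; best 8*2 + 4*2 = 24
  x = 3: y <= min((10 - 1*3)/3, (8 - 1*3)/1) => y in {0, ..., 2}; best 8*3 + 4*2 = 32
  x = 4: y <= min((10 - 1*4)/3, (8 - 1*4)/1) => y in {0, ..., 2}; best 8*4 + 4*2 = 40
  x = 5: y <= min((10 - 1*5)/3, (8 - 1*5)/1) => y in {0, ..., 1}; best 8*5 + 4*1 = 44
  x = 6: y <= min((10 - 1*6)/3, (8 - 1*6)/1) => y in {0, ..., 1}; best 8*6 + 4*1 = 52
  x = 7: y <= min((10 - 1*7)/3, (8 - 1*7)/1) => y in {0, ..., 1}; best 8*7 + 4*1 = 60
  x = 8: y <= min((10 - 1*8)/3, (8 - 1*8)/1) => y in {0}; best 8*8 + 4*0 = 64
The maximum 8x + 4y = 64 is achieved at x = 8, y = 0.
Check: 1*8 + 3*0 = 8 <= 10 and 1*8 + 1*0 = 8 <= 8.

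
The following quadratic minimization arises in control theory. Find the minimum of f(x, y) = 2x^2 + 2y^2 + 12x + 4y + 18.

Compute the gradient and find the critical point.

f(x,y) = 2x^2 + 2y^2 + 12x + 4y + 18
df/dx = 4x + (12) = 0  =>  x = -3
df/dy = 4y + (4) = 0  =>  y = -1
f(-3, -1) = 2*(-3)^2 + 2*(-1)^2 + 12*(-3) + 4*(-1) + 18 = -2
Hessian is diagonal with entries 4, 4 > 0, so this is a minimum.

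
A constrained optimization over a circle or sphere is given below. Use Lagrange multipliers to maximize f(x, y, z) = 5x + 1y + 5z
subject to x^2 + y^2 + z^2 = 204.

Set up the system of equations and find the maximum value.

Lagrange conditions: 5 = 2*lambda*x, 1 = 2*lambda*y, 5 = 2*lambda*z
So x:5 = y:1 = z:5, i.e. x = 5t, y = 1t, z = 5t
Constraint: t^2*(5^2 + 1^2 + 5^2) = 204
  t^2 * 51 = 204  =>  t = sqrt(4)
Maximum = 5*5t + 1*1t + 5*5t = 51*sqrt(4) = 102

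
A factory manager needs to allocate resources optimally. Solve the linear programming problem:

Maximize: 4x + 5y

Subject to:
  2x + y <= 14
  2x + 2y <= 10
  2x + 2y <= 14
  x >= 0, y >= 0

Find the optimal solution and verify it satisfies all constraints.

Feasible vertices: (0, 0), (0, 5), (5, 0)
Objective 4x + 5y at each vertex:
  (0, 0): 0
  (0, 5): 25
  (5, 0): 20
Maximum is 25 at (0, 5).
Verify constraints at (x, y) = (0, 5):
  2*0 + 1*5 = 5 <= 14
  2*0 + 2*5 = 10 <= 10 (active)
  2*0 + 2*5 = 10 <= 14
  x = 0 >= 0, y = 5 >= 0. All constraints satisfied.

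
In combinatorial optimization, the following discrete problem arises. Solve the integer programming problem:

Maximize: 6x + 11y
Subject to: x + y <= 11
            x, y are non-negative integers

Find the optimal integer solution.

Objective: 6x + 11y, constraint: x + y <= 11
Coefficient of y is 11 > coefficient of x is 6, so allocate the entire budget to y.
Optimal: x = 0, y = 11, value = 121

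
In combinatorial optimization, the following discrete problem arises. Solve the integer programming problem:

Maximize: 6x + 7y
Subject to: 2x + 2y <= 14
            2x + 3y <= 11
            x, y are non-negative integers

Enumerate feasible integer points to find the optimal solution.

Constraint 1: 2x + 2y <= 14
Constraint 2: 2x + 3y <= 11
Feasible x range (need y >= 0): 0 <= x <= min(14/2, 11/2) => x in {0, ..., 5}.
Enumerate feasible integer points row by row (the coefficient of y is 7 > 0, so for each x the largest feasible y gives the best value):
  x = 0: y <= min((14 - 2*0)/2, (11 - 2*0)/3) => y in {0, ..., 3}; best 6*0 + 7*3 = 21
  x = 1: y <= min((14 - 2*1)/2, (11 - 2*1)/3) => y in {0, ..., 3}; best 6*1 + 7*3 = 27
  x = 2: y <= min((14 - 2*2)/2, (11 - 2*2)/3) => y in {0, ..., 2}; best 6*2 + 7*2 = 26
  x = 3: y <= min((14 - 2*3)/2, (11 - 2*3)/3) => y in {0, ..., 1}; best 6*3 + 7*1 = 25
  x = 4: y <= min((14 - 2*4)/2, (11 - 2*4)/3) => y in {0, ..., 1}; best 6*4 + 7*1 = 31
  x = 5: y <= min((14 - 2*5)/2, (11 - 2*5)/3) => y in {0}; best 6*5 + 7*0 = 30
The maximum 6x + 7y = 31 is achieved at x = 4, y = 1.
Check: 2*4 + 2*1 = 10 <= 14 and 2*4 + 3*1 = 11 <= 11.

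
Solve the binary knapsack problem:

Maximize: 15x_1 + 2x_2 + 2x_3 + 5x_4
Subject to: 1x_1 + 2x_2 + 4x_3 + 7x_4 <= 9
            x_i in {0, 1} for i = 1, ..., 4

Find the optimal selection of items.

Items: item 1 (v=15, w=1), item 2 (v=2, w=2), item 3 (v=2, w=4), item 4 (v=5, w=7)
Capacity: 9
Checking all 16 subsets (w = total weight, v = total value):
  {}: w = 0, v = 0
  {1}: w = 1, v = 15
  {2}: w = 2, v = 2
  {3}: w = 4, v = 2
  {4}: w = 7, v = 5
  {1, 2}: w = 3, v = 17
  {1, 3}: w = 5, v = 17
  {1, 4}: w = 8, v = 20
  {2, 3}: w = 6, v = 4
  {2, 4}: w = 9, v = 7
  {3, 4}: w = 11 > 9, infeasible
  {1, 2, 3}: w = 7, v = 19
  {1, 2, 4}: w = 10 > 9, infeasible
  {1, 3, 4}: w = 12 > 9, infeasible
  {2, 3, 4}: w = 13 > 9, infeasible
  {1, 2, 3, 4}: w = 14 > 9, infeasible
Best feasible subset: items [1, 4]
Total weight: 8 <= 9, total value: 20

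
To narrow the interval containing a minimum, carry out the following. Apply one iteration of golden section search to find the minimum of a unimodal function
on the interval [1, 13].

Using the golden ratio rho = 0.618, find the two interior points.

Golden section search on [1, 13].
Golden ratio rho = 0.618 (approx).
Interior points:
  x_1 = 1 + (1-0.618)*12 = 5.5840
  x_2 = 1 + 0.618*12 = 8.4160
Compare f(x_1) and f(x_2) to determine which subinterval to keep.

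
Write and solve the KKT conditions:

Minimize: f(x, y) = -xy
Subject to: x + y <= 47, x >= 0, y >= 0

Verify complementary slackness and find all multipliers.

Problem: min -xy s.t. x + y <= 47 (multiplier lambda), x >= 0 (mu_x), y >= 0 (mu_y)
KKT stationarity: -y + lambda - mu_x = 0, -x + lambda - mu_y = 0, with lambda, mu_x, mu_y >= 0
Complementary slackness: lambda*(x + y - 47) = 0, mu_x*x = 0, mu_y*y = 0
If lambda = 0: y = -mu_x <= 0 and x = -mu_y <= 0 force x = y = 0 with f = 0; but x = y = 47/2 is feasible with f = -2209/4 < 0, so this is not the minimum. Hence lambda > 0 and x + y = 47.
Try x > 0, y > 0 (so mu_x = mu_y = 0): y = lambda, x = lambda => x = y = lambda
x + y = 47 => 2*lambda = 47 => lambda = 47/2
x* = y* = 47/2 > 0, consistent with mu_x = mu_y = 0.
(Any feasible point with x = 0 or y = 0 has f = 0 > -2209/4, so the minimum is not on those boundaries.)
min(-xy) = -2209/4 (i.e. max xy = 2209/4)
Multipliers: lambda = 47/2, mu_x = 0, mu_y = 0
Complementary slackness: lambda*(x + y - 47) = 47/2*(47/2 + 47/2 - 47) = 0, mu_x*x = 0*47/2 = 0, mu_y*y = 0*47/2 = 0. Satisfied.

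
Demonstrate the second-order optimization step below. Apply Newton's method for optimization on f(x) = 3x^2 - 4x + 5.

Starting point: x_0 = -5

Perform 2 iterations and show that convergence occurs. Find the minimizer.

f(x) = 3x^2 - 4x + 5, f'(x) = 6x + (-4), f''(x) = 6
Step 1: f'(-5) = -34, x_1 = -5 - -34/6 = 2/3
Step 2: f'(2/3) = 0, x_2 = 2/3 (converged)
Newton's method converges in 1 step for quadratics.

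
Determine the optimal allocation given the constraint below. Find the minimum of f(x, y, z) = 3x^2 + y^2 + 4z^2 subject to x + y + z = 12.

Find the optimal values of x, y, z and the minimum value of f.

Using Lagrange multipliers on f = 3x^2 + y^2 + 4z^2 with constraint x + y + z = 12:
Conditions: 2*3*x = lambda, 2*1*y = lambda, 2*4*z = lambda
So x = lambda/6, y = lambda/2, z = lambda/8
Substituting into constraint: lambda * (19/24) = 12
lambda = 288/19
x = 48/19, y = 144/19, z = 36/19
Minimum value = 1728/19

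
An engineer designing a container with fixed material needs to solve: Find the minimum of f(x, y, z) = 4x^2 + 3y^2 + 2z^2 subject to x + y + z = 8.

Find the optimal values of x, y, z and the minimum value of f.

Using Lagrange multipliers on f = 4x^2 + 3y^2 + 2z^2 with constraint x + y + z = 8:
Conditions: 2*4*x = lambda, 2*3*y = lambda, 2*2*z = lambda
So x = lambda/8, y = lambda/6, z = lambda/4
Substituting into constraint: lambda * (13/24) = 8
lambda = 192/13
x = 24/13, y = 32/13, z = 48/13
Minimum value = 768/13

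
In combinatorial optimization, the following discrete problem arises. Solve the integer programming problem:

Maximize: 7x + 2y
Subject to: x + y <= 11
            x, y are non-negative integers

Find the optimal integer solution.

Objective: 7x + 2y, constraint: x + y <= 11
Coefficient of x is 7 >= coefficient of y is 2, so allocate the entire budget to x.
Optimal: x = 11, y = 0, value = 77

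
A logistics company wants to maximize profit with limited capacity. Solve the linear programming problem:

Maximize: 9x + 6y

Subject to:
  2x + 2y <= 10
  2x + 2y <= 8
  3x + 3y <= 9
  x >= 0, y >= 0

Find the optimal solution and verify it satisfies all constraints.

Feasible vertices: (0, 0), (0, 3), (3, 0)
Objective 9x + 6y at each vertex:
  (0, 0): 0
  (0, 3): 18
  (3, 0): 27
Maximum is 27 at (3, 0).
Verify constraints at (x, y) = (3, 0):
  2*3 + 2*0 = 6 <= 10
  2*3 + 2*0 = 6 <= 8
  3*3 + 3*0 = 9 <= 9 (active)
  x = 3 >= 0, y = 0 >= 0. All constraints satisfied.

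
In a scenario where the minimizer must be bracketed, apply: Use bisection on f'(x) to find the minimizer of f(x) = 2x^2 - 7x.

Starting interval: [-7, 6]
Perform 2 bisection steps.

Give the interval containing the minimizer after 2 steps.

Finding critical point of f(x) = 2x^2 - 7x using bisection on f'(x) = 4x + -7.
f'(x) = 0 when x = 7/4.
Starting interval: [-7, 6]
Step 1: mid = -1/2, f'(mid) = -9, new interval = [-1/2, 6]
Step 2: mid = 11/4, f'(mid) = 4, new interval = [-1/2, 11/4]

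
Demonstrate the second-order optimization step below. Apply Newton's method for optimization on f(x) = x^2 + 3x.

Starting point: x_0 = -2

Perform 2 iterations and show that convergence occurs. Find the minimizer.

f(x) = x^2 + 3x, f'(x) = 2x + (3), f''(x) = 2
Step 1: f'(-2) = -1, x_1 = -2 - -1/2 = -3/2
Step 2: f'(-3/2) = 0, x_2 = -3/2 (converged)
Newton's method converges in 1 step for quadratics.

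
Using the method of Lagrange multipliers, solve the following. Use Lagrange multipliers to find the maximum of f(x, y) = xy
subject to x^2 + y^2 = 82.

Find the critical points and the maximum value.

Lagrange conditions: y = 2*lambda*x and x = 2*lambda*y
If x = 0 then y = 0, violating the constraint, so x, y != 0.
Dividing: y/x = x/y => x^2 = y^2 => y = x or y = -x
Constraint: 2x^2 = 82 => x^2 = 41 => x = +/-sqrt(41)
Critical points: (sqrt(41), sqrt(41)), (-sqrt(41), -sqrt(41)), (sqrt(41), -sqrt(41)), (-sqrt(41), sqrt(41))
  y = x:  xy = x^2 = 41  at (sqrt(41), sqrt(41)) and (-sqrt(41), -sqrt(41))
  y = -x: xy = -x^2 = -41 at (sqrt(41), -sqrt(41)) and (-sqrt(41), sqrt(41))
Maximum xy = 41 at (sqrt(41), sqrt(41)) and (-sqrt(41), -sqrt(41))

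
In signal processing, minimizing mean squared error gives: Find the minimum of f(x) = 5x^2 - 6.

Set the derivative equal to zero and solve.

f(x) = 5x^2 - 6
f'(x) = 10x + (0) = 0
x = 0/10 = 0
f(0) = -6
Since f''(x) = 10 > 0, this is a minimum.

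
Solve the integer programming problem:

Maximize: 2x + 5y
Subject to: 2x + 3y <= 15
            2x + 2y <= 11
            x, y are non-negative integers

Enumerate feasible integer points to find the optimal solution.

Constraint 1: 2x + 3y <= 15
Constraint 2: 2x + 2y <= 11
Feasible x range (need y >= 0): 0 <= x <= min(15/2, 11/2) => x in {0, ..., 5}.
Enumerate feasible integer points row by row (the coefficient of y is 5 > 0, so for each x the largest feasible y gives the best value):
  x = 0: y <= min((15 - 2*0)/3, (11 - 2*0)/2) => y in {0, ..., 5}; best 2*0 + 5*5 = 25
  x = 1: y <= min((15 - 2*1)/3, (11 - 2*1)/2) => y in {0, ..., 4}; best 2*1 + 5*4 = 22
  x = 2: y <= min((15 - 2*2)/3, (11 - 2*2)/2) => y in {0, ..., 3}; best 2*2 + 5*3 = 19
  x = 3: y <= min((15 - 2*3)/3, (11 - 2*3)/2) => y in {0, ..., 2}; best 2*3 + 5*2 = 16
  x = 4: y <= min((15 - 2*4)/3, (11 - 2*4)/2) => y in {0, ..., 1}; best 2*4 + 5*1 = 13
  x = 5: y <= min((15 - 2*5)/3, (11 - 2*5)/2) => y in {0}; best 2*5 + 5*0 = 10
The maximum 2x + 5y = 25 is achieved at x = 0, y = 5.
Check: 2*0 + 3*5 = 15 <= 15 and 2*0 + 2*5 = 10 <= 11.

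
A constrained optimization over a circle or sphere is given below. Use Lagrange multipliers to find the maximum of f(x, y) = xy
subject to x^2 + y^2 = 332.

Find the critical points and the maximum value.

Lagrange conditions: y = 2*lambda*x and x = 2*lambda*y
If x = 0 then y = 0, violating the constraint, so x, y != 0.
Dividing: y/x = x/y => x^2 = y^2 => y = x or y = -x
Constraint: 2x^2 = 332 => x^2 = 166 => x = +/-sqrt(166)
Critical points: (sqrt(166), sqrt(166)), (-sqrt(166), -sqrt(166)), (sqrt(166), -sqrt(166)), (-sqrt(166), sqrt(166))
  y = x:  xy = x^2 = 166  at (sqrt(166), sqrt(166)) and (-sqrt(166), -sqrt(166))
  y = -x: xy = -x^2 = -166 at (sqrt(166), -sqrt(166)) and (-sqrt(166), sqrt(166))
Maximum xy = 166 at (sqrt(166), sqrt(166)) and (-sqrt(166), -sqrt(166))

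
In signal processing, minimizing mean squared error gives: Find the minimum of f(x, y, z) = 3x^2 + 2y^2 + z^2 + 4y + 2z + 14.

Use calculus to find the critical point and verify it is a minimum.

f(x,y,z) = 3x^2 + 2y^2 + z^2 + 4y + 2z + 14
df/dx = 6x + (0) = 0 => x = 0
df/dy = 4y + (4) = 0 => y = -1
df/dz = 2z + (2) = 0 => z = -1
f(0,-1,-1) = 3*(0)^2 + 2*(-1)^2 + 1*(-1)^2 + 4*(-1) + 2*(-1) + 14 = 11
Hessian is diagonal with entries 6, 4, 2 > 0, confirmed minimum.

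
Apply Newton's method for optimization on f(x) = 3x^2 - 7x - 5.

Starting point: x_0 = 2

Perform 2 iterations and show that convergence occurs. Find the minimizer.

f(x) = 3x^2 - 7x - 5, f'(x) = 6x + (-7), f''(x) = 6
Step 1: f'(2) = 5, x_1 = 2 - 5/6 = 7/6
Step 2: f'(7/6) = 0, x_2 = 7/6 (converged)
Newton's method converges in 1 step for quadratics.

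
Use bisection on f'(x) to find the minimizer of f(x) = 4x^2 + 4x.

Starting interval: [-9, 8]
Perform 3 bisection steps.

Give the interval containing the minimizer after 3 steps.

Finding critical point of f(x) = 4x^2 + 4x using bisection on f'(x) = 8x + 4.
f'(x) = 0 when x = -1/2.
Starting interval: [-9, 8]
Step 1: mid = -1/2, f'(mid) = 0, new interval = [-1/2, -1/2]
Step 2: mid = -1/2, f'(mid) = 0, new interval = [-1/2, -1/2]
Step 3: mid = -1/2, f'(mid) = 0, new interval = [-1/2, -1/2]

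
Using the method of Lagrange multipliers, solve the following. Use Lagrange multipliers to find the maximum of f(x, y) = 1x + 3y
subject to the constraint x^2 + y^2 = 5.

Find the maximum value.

Set up Lagrange conditions: grad f = lambda * grad g
  1 = 2*lambda*x
  3 = 2*lambda*y
From these: x/y = 1/3, so x = 1t, y = 3t for some t.
Substitute into constraint: (1t)^2 + (3t)^2 = 5
  t^2 * 10 = 5
  t = sqrt(5/10)
Maximum = 1*x + 3*y = (1^2 + 3^2)*t = 10 * sqrt(5/10) = sqrt(50)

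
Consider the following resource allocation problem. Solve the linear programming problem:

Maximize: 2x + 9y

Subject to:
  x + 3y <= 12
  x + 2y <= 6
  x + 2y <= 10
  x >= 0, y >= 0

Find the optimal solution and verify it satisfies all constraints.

Feasible vertices: (0, 0), (0, 3), (6, 0)
Objective 2x + 9y at each vertex:
  (0, 0): 0
  (0, 3): 27
  (6, 0): 12
Maximum is 27 at (0, 3).
Verify constraints at (x, y) = (0, 3):
  1*0 + 3*3 = 9 <= 12
  1*0 + 2*3 = 6 <= 6 (active)
  1*0 + 2*3 = 6 <= 10
  x = 0 >= 0, y = 3 >= 0. All constraints satisfied.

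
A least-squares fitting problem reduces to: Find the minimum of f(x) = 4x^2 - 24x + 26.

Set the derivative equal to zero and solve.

f(x) = 4x^2 - 24x + 26
f'(x) = 8x + (-24) = 0
x = 24/8 = 3
f(3) = -10
Since f''(x) = 8 > 0, this is a minimum.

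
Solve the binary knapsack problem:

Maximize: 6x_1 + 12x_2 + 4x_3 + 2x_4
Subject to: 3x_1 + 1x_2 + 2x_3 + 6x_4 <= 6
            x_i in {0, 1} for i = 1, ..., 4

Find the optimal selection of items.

Items: item 1 (v=6, w=3), item 2 (v=12, w=1), item 3 (v=4, w=2), item 4 (v=2, w=6)
Capacity: 6
Checking all 16 subsets (w = total weight, v = total value):
  {}: w = 0, v = 0
  {1}: w = 3, v = 6
  {2}: w = 1, v = 12
  {3}: w = 2, v = 4
  {4}: w = 6, v = 2
  {1, 2}: w = 4, v = 18
  {1, 3}: w = 5, v = 10
  {1, 4}: w = 9 > 6, infeasible
  {2, 3}: w = 3, v = 16
  {2, 4}: w = 7 > 6, infeasible
  {3, 4}: w = 8 > 6, infeasible
  {1, 2, 3}: w = 6, v = 22
  {1, 2, 4}: w = 10 > 6, infeasible
  {1, 3, 4}: w = 11 > 6, infeasible
  {2, 3, 4}: w = 9 > 6, infeasible
  {1, 2, 3, 4}: w = 12 > 6, infeasible
Best feasible subset: items [1, 2, 3]
Total weight: 6 <= 6, total value: 22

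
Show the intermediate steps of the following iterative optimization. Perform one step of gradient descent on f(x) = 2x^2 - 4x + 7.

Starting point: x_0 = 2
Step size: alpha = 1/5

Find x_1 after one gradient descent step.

f(x) = 2x^2 - 4x + 7
f'(x) = 4x - 4
f'(2) = 4*2 + (-4) = 4
x_1 = x_0 - alpha * f'(x_0) = 2 - 1/5 * 4 = 6/5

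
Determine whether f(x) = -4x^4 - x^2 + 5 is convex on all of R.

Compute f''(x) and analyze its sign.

f(x) = -4x^4 - x^2 + 5
f'(x) = -16x^3 + -2x
f''(x) = -48x^2 + -2
f''(x) = -48x^2 + -2 <= -2 < 0 for all x
Therefore, f is concave on R.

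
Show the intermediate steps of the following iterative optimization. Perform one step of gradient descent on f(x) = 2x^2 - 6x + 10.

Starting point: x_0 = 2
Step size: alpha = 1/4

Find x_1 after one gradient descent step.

f(x) = 2x^2 - 6x + 10
f'(x) = 4x - 6
f'(2) = 4*2 + (-6) = 2
x_1 = x_0 - alpha * f'(x_0) = 2 - 1/4 * 2 = 3/2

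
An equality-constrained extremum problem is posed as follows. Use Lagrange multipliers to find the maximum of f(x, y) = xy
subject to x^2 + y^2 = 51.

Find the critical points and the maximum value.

Lagrange conditions: y = 2*lambda*x and x = 2*lambda*y
If x = 0 then y = 0, violating the constraint, so x, y != 0.
Dividing: y/x = x/y => x^2 = y^2 => y = x or y = -x
Constraint: 2x^2 = 51 => x^2 = 51/2 => x = +/-sqrt(51/2)
Critical points: (sqrt(51/2), sqrt(51/2)), (-sqrt(51/2), -sqrt(51/2)), (sqrt(51/2), -sqrt(51/2)), (-sqrt(51/2), sqrt(51/2))
  y = x:  xy = x^2 = 51/2  at (sqrt(51/2), sqrt(51/2)) and (-sqrt(51/2), -sqrt(51/2))
  y = -x: xy = -x^2 = -51/2 at (sqrt(51/2), -sqrt(51/2)) and (-sqrt(51/2), sqrt(51/2))
Maximum xy = 51/2 at (sqrt(51/2), sqrt(51/2)) and (-sqrt(51/2), -sqrt(51/2))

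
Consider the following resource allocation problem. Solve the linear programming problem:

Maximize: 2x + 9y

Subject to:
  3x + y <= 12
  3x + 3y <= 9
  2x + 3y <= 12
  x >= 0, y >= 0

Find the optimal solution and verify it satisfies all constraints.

Feasible vertices: (0, 0), (0, 3), (3, 0)
Objective 2x + 9y at each vertex:
  (0, 0): 0
  (0, 3): 27
  (3, 0): 6
Maximum is 27 at (0, 3).
Verify constraints at (x, y) = (0, 3):
  3*0 + 1*3 = 3 <= 12
  3*0 + 3*3 = 9 <= 9 (active)
  2*0 + 3*3 = 9 <= 12
  x = 0 >= 0, y = 3 >= 0. All constraints satisfied.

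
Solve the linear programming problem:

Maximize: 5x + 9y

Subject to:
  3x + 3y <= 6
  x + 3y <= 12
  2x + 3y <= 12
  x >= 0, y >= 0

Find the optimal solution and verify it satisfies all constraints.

Feasible vertices: (0, 0), (0, 2), (2, 0)
Objective 5x + 9y at each vertex:
  (0, 0): 0
  (0, 2): 18
  (2, 0): 10
Maximum is 18 at (0, 2).
Verify constraints at (x, y) = (0, 2):
  3*0 + 3*2 = 6 <= 6 (active)
  1*0 + 3*2 = 6 <= 12
  2*0 + 3*2 = 6 <= 12
  x = 0 >= 0, y = 2 >= 0. All constraints satisfied.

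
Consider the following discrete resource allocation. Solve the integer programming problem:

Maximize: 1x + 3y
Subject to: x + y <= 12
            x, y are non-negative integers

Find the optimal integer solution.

Objective: 1x + 3y, constraint: x + y <= 12
Coefficient of y is 3 > coefficient of x is 1, so allocate the entire budget to y.
Optimal: x = 0, y = 12, value = 36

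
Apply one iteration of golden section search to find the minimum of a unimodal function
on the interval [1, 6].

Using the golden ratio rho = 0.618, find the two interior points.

Golden section search on [1, 6].
Golden ratio rho = 0.618 (approx).
Interior points:
  x_1 = 1 + (1-0.618)*5 = 2.9100
  x_2 = 1 + 0.618*5 = 4.0900
Compare f(x_1) and f(x_2) to determine which subinterval to keep.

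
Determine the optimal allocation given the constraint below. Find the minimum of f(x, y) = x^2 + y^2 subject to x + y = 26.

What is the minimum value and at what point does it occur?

Substitute y = 26 - x into f(x,y) = x^2 + y^2:
g(x) = x^2 + (26 - x)^2 = 2x^2 - 52x + 676
g'(x) = 4x - 52 = 0  =>  x = 13
y = 26 - 13 = 13
Minimum value = 13^2 + 13^2 = 338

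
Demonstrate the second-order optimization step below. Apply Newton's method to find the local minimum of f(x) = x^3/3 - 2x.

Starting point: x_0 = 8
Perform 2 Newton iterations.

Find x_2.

f(x) = x^3/3 - 2x
f'(x) = x^2 - 2, f''(x) = 2x
Newton update: x_{n+1} = x_n - (x_n^2 - 2)/(2*x_n)
Step 1: x_0 = 8, f'=62, f''=16, x_1 = 33/8
Step 2: x_1 = 33/8, f'=961/64, f''=33/4, x_2 = 1217/528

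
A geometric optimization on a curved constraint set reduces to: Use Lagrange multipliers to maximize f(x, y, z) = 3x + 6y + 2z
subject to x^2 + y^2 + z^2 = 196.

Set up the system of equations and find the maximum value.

Lagrange conditions: 3 = 2*lambda*x, 6 = 2*lambda*y, 2 = 2*lambda*z
So x:3 = y:6 = z:2, i.e. x = 3t, y = 6t, z = 2t
Constraint: t^2*(3^2 + 6^2 + 2^2) = 196
  t^2 * 49 = 196  =>  t = sqrt(4)
Maximum = 3*3t + 6*6t + 2*2t = 49*sqrt(4) = 98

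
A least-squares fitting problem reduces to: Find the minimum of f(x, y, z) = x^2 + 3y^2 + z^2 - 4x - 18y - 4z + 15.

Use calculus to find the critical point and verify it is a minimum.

f(x,y,z) = x^2 + 3y^2 + z^2 - 4x - 18y - 4z + 15
df/dx = 2x + (-4) = 0 => x = 2
df/dy = 6y + (-18) = 0 => y = 3
df/dz = 2z + (-4) = 0 => z = 2
f(2,3,2) = 1*(2)^2 + 3*(3)^2 + 1*(2)^2 + -4*(2) + -18*(3) + -4*(2) + 15 = -20
Hessian is diagonal with entries 2, 6, 2 > 0, confirmed minimum.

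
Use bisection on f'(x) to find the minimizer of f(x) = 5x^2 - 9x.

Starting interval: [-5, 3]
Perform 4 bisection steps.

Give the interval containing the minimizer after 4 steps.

Finding critical point of f(x) = 5x^2 - 9x using bisection on f'(x) = 10x + -9.
f'(x) = 0 when x = 9/10.
Starting interval: [-5, 3]
Step 1: mid = -1, f'(mid) = -19, new interval = [-1, 3]
Step 2: mid = 1, f'(mid) = 1, new interval = [-1, 1]
Step 3: mid = 0, f'(mid) = -9, new interval = [0, 1]
Step 4: mid = 1/2, f'(mid) = -4, new interval = [1/2, 1]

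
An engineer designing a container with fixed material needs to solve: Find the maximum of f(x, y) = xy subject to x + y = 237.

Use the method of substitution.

Substitute y = 237 - x into f(x,y) = xy:
g(x) = x(237 - x) = 237x - x^2
g'(x) = 237 - 2x = 0  =>  x = 237/2
y = 237 - 237/2 = 237/2
Maximum value = (237/2) * (237/2) = 56169/4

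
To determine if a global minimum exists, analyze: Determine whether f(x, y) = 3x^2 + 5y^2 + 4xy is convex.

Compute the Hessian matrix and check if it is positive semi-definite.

f(x,y) = 3x^2 + 5y^2 + 4xy
Hessian H = [[6, 4], [4, 10]]
trace(H) = 16, det(H) = 44
Eigenvalues: (16 +/- sqrt(80)) / 2 = 12.47, 3.528
Since both eigenvalues > 0, f is convex.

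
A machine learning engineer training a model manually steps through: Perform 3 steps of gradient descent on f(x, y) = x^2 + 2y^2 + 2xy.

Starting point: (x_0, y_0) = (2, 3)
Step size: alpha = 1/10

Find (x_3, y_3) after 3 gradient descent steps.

f(x,y) = x^2 + 2y^2 + 2xy
grad_x = 2x + 2y, grad_y = 4y + 2x
Step 1: grad = (10, 16), (1, 7/5)
Step 2: grad = (24/5, 38/5), (13/25, 16/25)
Step 3: grad = (58/25, 18/5), (36/125, 7/25)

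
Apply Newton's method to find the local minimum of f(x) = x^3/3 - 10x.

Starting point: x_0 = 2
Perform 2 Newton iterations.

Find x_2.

f(x) = x^3/3 - 10x
f'(x) = x^2 - 10, f''(x) = 2x
Newton update: x_{n+1} = x_n - (x_n^2 - 10)/(2*x_n)
Step 1: x_0 = 2, f'=-6, f''=4, x_1 = 7/2
Step 2: x_1 = 7/2, f'=9/4, f''=7, x_2 = 89/28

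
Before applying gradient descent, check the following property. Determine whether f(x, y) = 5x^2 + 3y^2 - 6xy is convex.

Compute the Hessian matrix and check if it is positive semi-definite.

f(x,y) = 5x^2 + 3y^2 - 6xy
Hessian H = [[10, -6], [-6, 6]]
trace(H) = 16, det(H) = 24
Eigenvalues: (16 +/- sqrt(160)) / 2 = 14.32, 1.675
Since both eigenvalues > 0, f is convex.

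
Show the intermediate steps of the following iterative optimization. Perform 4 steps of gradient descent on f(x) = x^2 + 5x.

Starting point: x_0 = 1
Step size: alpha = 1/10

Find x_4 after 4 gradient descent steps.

f(x) = x^2 + 5x, f'(x) = 2x + (5)
Step 1: f'(1) = 7, x_1 = 1 - 1/10 * 7 = 3/10
Step 2: f'(3/10) = 28/5, x_2 = 3/10 - 1/10 * 28/5 = -13/50
Step 3: f'(-13/50) = 112/25, x_3 = -13/50 - 1/10 * 112/25 = -177/250
Step 4: f'(-177/250) = 448/125, x_4 = -177/250 - 1/10 * 448/125 = -1333/1250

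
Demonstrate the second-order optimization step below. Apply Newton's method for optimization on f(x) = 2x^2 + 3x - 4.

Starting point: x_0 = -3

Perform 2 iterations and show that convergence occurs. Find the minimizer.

f(x) = 2x^2 + 3x - 4, f'(x) = 4x + (3), f''(x) = 4
Step 1: f'(-3) = -9, x_1 = -3 - -9/4 = -3/4
Step 2: f'(-3/4) = 0, x_2 = -3/4 (converged)
Newton's method converges in 1 step for quadratics.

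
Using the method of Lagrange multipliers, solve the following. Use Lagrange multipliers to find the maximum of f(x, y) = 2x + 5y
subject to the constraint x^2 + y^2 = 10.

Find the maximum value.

Set up Lagrange conditions: grad f = lambda * grad g
  2 = 2*lambda*x
  5 = 2*lambda*y
From these: x/y = 2/5, so x = 2t, y = 5t for some t.
Substitute into constraint: (2t)^2 + (5t)^2 = 10
  t^2 * 29 = 10
  t = sqrt(10/29)
Maximum = 2*x + 5*y = (2^2 + 5^2)*t = 29 * sqrt(10/29) = sqrt(290)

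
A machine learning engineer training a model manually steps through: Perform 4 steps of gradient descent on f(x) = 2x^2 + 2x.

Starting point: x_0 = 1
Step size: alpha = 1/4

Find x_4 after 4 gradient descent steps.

f(x) = 2x^2 + 2x, f'(x) = 4x + (2)
Step 1: f'(1) = 6, x_1 = 1 - 1/4 * 6 = -1/2
Step 2: f'(-1/2) = 0, x_2 = -1/2 - 1/4 * 0 = -1/2
Step 3: f'(-1/2) = 0, x_3 = -1/2 - 1/4 * 0 = -1/2
Step 4: f'(-1/2) = 0, x_4 = -1/2 - 1/4 * 0 = -1/2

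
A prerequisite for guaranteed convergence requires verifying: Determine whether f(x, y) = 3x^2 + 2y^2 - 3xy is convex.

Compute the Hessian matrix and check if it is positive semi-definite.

f(x,y) = 3x^2 + 2y^2 - 3xy
Hessian H = [[6, -3], [-3, 4]]
trace(H) = 10, det(H) = 15
Eigenvalues: (10 +/- sqrt(40)) / 2 = 8.162, 1.838
Since both eigenvalues > 0, f is convex.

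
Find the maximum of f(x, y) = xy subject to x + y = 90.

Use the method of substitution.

Substitute y = 90 - x into f(x,y) = xy:
g(x) = x(90 - x) = 90x - x^2
g'(x) = 90 - 2x = 0  =>  x = 45
y = 90 - 45 = 45
Maximum value = 45 * 45 = 2025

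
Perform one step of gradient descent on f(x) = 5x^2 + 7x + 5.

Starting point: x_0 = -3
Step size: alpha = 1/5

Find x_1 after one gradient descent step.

f(x) = 5x^2 + 7x + 5
f'(x) = 10x + 7
f'(-3) = 10*-3 + (7) = -23
x_1 = x_0 - alpha * f'(x_0) = -3 - 1/5 * -23 = 8/5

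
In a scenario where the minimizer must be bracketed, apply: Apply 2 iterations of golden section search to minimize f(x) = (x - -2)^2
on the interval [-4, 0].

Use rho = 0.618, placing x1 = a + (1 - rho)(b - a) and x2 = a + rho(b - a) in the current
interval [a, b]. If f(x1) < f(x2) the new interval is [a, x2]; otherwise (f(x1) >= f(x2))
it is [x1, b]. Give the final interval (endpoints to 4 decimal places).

Golden section search for min of f(x) = (x - -2)^2 on [-4, 0].
Each step: x1 = a + (1 - rho)(b - a), x2 = a + rho(b - a); if f(x1) < f(x2) keep [a, x2], otherwise keep [x1, b].
Step 1: [-4.0000, 0.0000], x1=-2.4720 (f=0.2228), x2=-1.5280 (f=0.2228); f(x1) = f(x2) (tie, not '<') => keep [-2.4720, 0.0000]
Step 2: [-2.4720, 0.0000], x1=-1.5277 (f=0.2231), x2=-0.9443 (f=1.1145); f(x1) < f(x2) => keep [-2.4720, -0.9443]
Final interval: [-2.4720, -0.9443]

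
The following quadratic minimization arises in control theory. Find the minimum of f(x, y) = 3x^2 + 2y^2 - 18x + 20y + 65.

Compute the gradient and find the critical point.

f(x,y) = 3x^2 + 2y^2 - 18x + 20y + 65
df/dx = 6x + (-18) = 0  =>  x = 3
df/dy = 4y + (20) = 0  =>  y = -5
f(3, -5) = 3*(3)^2 + 2*(-5)^2 + -18*(3) + 20*(-5) + 65 = -12
Hessian is diagonal with entries 6, 4 > 0, so this is a minimum.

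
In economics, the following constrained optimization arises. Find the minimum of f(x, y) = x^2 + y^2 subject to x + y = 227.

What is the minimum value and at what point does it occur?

Substitute y = 227 - x into f(x,y) = x^2 + y^2:
g(x) = x^2 + (227 - x)^2 = 2x^2 - 454x + 51529
g'(x) = 4x - 454 = 0  =>  x = 227/2
y = 227 - 227/2 = 227/2
Minimum value = (227/2)^2 + (227/2)^2 = 51529/2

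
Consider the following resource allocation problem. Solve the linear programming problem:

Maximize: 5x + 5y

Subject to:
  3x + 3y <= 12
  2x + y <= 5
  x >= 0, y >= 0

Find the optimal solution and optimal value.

Feasible vertices: (0, 0), (0, 4), (1, 3), (5/2, 0)
Objective 5x + 5y at each:
  (0, 0): 0
  (0, 4): 20
  (1, 3): 20
  (5/2, 0): 25/2
Maximum is 20 at (0, 4).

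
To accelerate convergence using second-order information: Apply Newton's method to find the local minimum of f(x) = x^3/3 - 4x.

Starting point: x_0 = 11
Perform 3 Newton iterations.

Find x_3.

f(x) = x^3/3 - 4x
f'(x) = x^2 - 4, f''(x) = 2x
Newton update: x_{n+1} = x_n - (x_n^2 - 4)/(2*x_n)
Step 1: x_0 = 11, f'=117, f''=22, x_1 = 125/22
Step 2: x_1 = 125/22, f'=13689/484, f''=125/11, x_2 = 17561/5500
Step 3: x_2 = 17561/5500, f'=187388721/30250000, f''=17561/2750, x_3 = 429388721/193171000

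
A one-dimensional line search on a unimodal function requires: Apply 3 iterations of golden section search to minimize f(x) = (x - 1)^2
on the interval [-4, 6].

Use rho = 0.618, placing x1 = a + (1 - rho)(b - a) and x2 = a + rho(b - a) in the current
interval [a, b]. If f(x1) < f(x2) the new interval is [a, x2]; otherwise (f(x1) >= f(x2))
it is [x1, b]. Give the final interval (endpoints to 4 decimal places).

Golden section search for min of f(x) = (x - 1)^2 on [-4, 6].
Each step: x1 = a + (1 - rho)(b - a), x2 = a + rho(b - a); if f(x1) < f(x2) keep [a, x2], otherwise keep [x1, b].
Step 1: [-4.0000, 6.0000], x1=-0.1800 (f=1.3924), x2=2.1800 (f=1.3924); f(x1) = f(x2) (tie, not '<') => keep [-0.1800, 6.0000]
Step 2: [-0.1800, 6.0000], x1=2.1808 (f=1.3942), x2=3.6392 (f=6.9656); f(x1) < f(x2) => keep [-0.1800, 3.6392]
Step 3: [-0.1800, 3.6392], x1=1.2789 (f=0.0778), x2=2.1803 (f=1.3931); f(x1) < f(x2) => keep [-0.1800, 2.1803]
Final interval: [-0.1800, 2.1803]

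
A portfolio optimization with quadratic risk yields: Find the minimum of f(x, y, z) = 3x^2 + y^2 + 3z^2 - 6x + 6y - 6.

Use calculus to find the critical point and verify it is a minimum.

f(x,y,z) = 3x^2 + y^2 + 3z^2 - 6x + 6y - 6
df/dx = 6x + (-6) = 0 => x = 1
df/dy = 2y + (6) = 0 => y = -3
df/dz = 6z + (0) = 0 => z = 0
f(1,-3,0) = 3*(1)^2 + 1*(-3)^2 + 3*(0)^2 + -6*(1) + 6*(-3) + -6 = -18
Hessian is diagonal with entries 6, 2, 6 > 0, confirmed minimum.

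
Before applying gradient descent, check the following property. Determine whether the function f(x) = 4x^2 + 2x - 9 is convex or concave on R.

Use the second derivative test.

f(x) = 4x^2 + 2x - 9
f'(x) = 8x + 2
f''(x) = 8
Since f''(x) = 8 > 0 for all x, f is convex on R.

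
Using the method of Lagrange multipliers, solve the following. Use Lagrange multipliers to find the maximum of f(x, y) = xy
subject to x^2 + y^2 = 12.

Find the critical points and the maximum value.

Lagrange conditions: y = 2*lambda*x and x = 2*lambda*y
If x = 0 then y = 0, violating the constraint, so x, y != 0.
Dividing: y/x = x/y => x^2 = y^2 => y = x or y = -x
Constraint: 2x^2 = 12 => x^2 = 6 => x = +/-sqrt(6)
Critical points: (sqrt(6), sqrt(6)), (-sqrt(6), -sqrt(6)), (sqrt(6), -sqrt(6)), (-sqrt(6), sqrt(6))
  y = x:  xy = x^2 = 6  at (sqrt(6), sqrt(6)) and (-sqrt(6), -sqrt(6))
  y = -x: xy = -x^2 = -6 at (sqrt(6), -sqrt(6)) and (-sqrt(6), sqrt(6))
Maximum xy = 6 at (sqrt(6), sqrt(6)) and (-sqrt(6), -sqrt(6))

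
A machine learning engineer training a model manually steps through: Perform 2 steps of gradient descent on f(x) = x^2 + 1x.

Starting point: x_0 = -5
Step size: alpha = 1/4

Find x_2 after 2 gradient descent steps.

f(x) = x^2 + 1x, f'(x) = 2x + (1)
Step 1: f'(-5) = -9, x_1 = -5 - 1/4 * -9 = -11/4
Step 2: f'(-11/4) = -9/2, x_2 = -11/4 - 1/4 * -9/2 = -13/8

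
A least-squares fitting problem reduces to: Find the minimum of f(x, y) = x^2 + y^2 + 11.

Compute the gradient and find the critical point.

f(x,y) = x^2 + y^2 + 11
df/dx = 2x + (0) = 0  =>  x = 0
df/dy = 2y + (0) = 0  =>  y = 0
f(0, 0) = 1*(0)^2 + 1*(0)^2 + 11 = 11
Hessian is diagonal with entries 2, 2 > 0, so this is a minimum.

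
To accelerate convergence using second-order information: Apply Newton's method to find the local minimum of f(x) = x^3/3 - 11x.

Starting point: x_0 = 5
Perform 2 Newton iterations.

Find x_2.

f(x) = x^3/3 - 11x
f'(x) = x^2 - 11, f''(x) = 2x
Newton update: x_{n+1} = x_n - (x_n^2 - 11)/(2*x_n)
Step 1: x_0 = 5, f'=14, f''=10, x_1 = 18/5
Step 2: x_1 = 18/5, f'=49/25, f''=36/5, x_2 = 599/180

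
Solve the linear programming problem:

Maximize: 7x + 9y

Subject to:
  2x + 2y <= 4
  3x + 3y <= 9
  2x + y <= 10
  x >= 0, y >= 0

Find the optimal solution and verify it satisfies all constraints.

Feasible vertices: (0, 0), (0, 2), (2, 0)
Objective 7x + 9y at each vertex:
  (0, 0): 0
  (0, 2): 18
  (2, 0): 14
Maximum is 18 at (0, 2).
Verify constraints at (x, y) = (0, 2):
  2*0 + 2*2 = 4 <= 4 (active)
  3*0 + 3*2 = 6 <= 9
  2*0 + 1*2 = 2 <= 10
  x = 0 >= 0, y = 2 >= 0. All constraints satisfied.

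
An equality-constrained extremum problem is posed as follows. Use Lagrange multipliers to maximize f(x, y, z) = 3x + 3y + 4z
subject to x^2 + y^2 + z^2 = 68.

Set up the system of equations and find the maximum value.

Lagrange conditions: 3 = 2*lambda*x, 3 = 2*lambda*y, 4 = 2*lambda*z
So x:3 = y:3 = z:4, i.e. x = 3t, y = 3t, z = 4t
Constraint: t^2*(3^2 + 3^2 + 4^2) = 68
  t^2 * 34 = 68  =>  t = sqrt(2)
Maximum = 3*3t + 3*3t + 4*4t = 34*sqrt(2) = sqrt(2312)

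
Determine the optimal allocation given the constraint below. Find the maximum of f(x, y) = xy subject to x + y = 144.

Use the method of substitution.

Substitute y = 144 - x into f(x,y) = xy:
g(x) = x(144 - x) = 144x - x^2
g'(x) = 144 - 2x = 0  =>  x = 72
y = 144 - 72 = 72
Maximum value = 72 * 72 = 5184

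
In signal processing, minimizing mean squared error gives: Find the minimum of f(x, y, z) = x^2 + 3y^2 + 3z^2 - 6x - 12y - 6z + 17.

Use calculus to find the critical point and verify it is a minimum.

f(x,y,z) = x^2 + 3y^2 + 3z^2 - 6x - 12y - 6z + 17
df/dx = 2x + (-6) = 0 => x = 3
df/dy = 6y + (-12) = 0 => y = 2
df/dz = 6z + (-6) = 0 => z = 1
f(3,2,1) = 1*(3)^2 + 3*(2)^2 + 3*(1)^2 + -6*(3) + -12*(2) + -6*(1) + 17 = -7
Hessian is diagonal with entries 2, 6, 6 > 0, confirmed minimum.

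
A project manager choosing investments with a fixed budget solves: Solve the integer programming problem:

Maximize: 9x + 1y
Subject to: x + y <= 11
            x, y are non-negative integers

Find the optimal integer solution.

Objective: 9x + 1y, constraint: x + y <= 11
Coefficient of x is 9 >= coefficient of y is 1, so allocate the entire budget to x.
Optimal: x = 11, y = 0, value = 99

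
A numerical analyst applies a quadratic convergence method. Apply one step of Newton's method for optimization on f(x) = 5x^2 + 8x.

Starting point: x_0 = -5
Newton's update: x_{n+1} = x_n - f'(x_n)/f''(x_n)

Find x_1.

f(x) = 5x^2 + 8x
f'(x) = 10x + (8), f''(x) = 10
Newton step: x_1 = x_0 - f'(x_0)/f''(x_0)
f'(-5) = -42
x_1 = -5 - -42/10 = -4/5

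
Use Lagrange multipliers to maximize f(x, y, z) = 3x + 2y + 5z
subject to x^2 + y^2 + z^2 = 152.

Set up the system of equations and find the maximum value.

Lagrange conditions: 3 = 2*lambda*x, 2 = 2*lambda*y, 5 = 2*lambda*z
So x:3 = y:2 = z:5, i.e. x = 3t, y = 2t, z = 5t
Constraint: t^2*(3^2 + 2^2 + 5^2) = 152
  t^2 * 38 = 152  =>  t = sqrt(4)
Maximum = 3*3t + 2*2t + 5*5t = 38*sqrt(4) = 76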